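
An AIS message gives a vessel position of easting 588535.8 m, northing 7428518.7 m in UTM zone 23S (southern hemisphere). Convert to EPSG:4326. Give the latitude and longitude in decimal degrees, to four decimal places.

lat -23.2502°, lon -44.1345°

Zone 23S: λ₀ = -45°, k₀ = 0.9996, false easting 500000 m, false northing 10000000 m.
Meridian distance M = (N − FN)/k₀ = -2572510.3 m.
Inverse transverse Mercator on WGS84 gives φ = -23.25020043°, λ = -44.13449976°.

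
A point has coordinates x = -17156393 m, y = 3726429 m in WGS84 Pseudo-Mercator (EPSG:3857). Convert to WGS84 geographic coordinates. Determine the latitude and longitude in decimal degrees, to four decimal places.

lat 31.7186°, lon -154.1185°

R = 6378137 m. λ = x/R = -154.11850052°.
φ = 2·arctan(exp(y/R)) − 90° = 2·arctan(1.79365) − 90° = 31.71860060°.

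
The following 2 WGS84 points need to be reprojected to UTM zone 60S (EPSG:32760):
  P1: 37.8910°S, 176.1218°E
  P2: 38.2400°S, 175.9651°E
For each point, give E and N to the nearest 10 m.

UTM zone 60S: λ₀ = 177°, k₀ = 0.9996.
P1 (-37.8910°, 176.1218°) → (422781.653, 5805915.179) m.
P2 (-38.2400°, 175.9651°) → (409434.298, 5767049.649) m.

P1: E 422780 m, N 5805920 m; P2: E 409430 m, N 5767050 m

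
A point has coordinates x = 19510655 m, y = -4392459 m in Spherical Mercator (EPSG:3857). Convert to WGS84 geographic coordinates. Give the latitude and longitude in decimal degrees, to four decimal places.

R = 6378137 m. λ = x/R = 175.26719590°.
φ = 2·arctan(exp(y/R)) − 90° = 2·arctan(0.50224) − 90° = -36.66460074°.

lat -36.6646°, lon 175.2672°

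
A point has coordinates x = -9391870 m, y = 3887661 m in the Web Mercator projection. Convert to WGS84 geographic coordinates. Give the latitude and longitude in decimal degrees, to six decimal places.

R = 6378137 m. λ = x/R = -84.36860367°.
φ = 2·arctan(exp(y/R)) − 90° = 2·arctan(1.83957) − 90° = 32.94239985°.

lat 32.942400°, lon -84.368604°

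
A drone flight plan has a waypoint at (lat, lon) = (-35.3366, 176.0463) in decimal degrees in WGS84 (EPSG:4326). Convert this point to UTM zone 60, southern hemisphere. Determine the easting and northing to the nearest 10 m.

E 413330 m, N 6089210 m

Zone 60 central meridian λ₀ = 6×60 − 183 = 177°; Δλ = -0.9537°.
Transverse Mercator on WGS84 with k₀ = 0.9996 gives E = 413329.842 m, N = 6089211.017 m.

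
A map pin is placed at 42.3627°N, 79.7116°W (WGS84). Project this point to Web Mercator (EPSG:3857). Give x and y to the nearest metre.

x -8873455 m, y 5215466 m

Web Mercator is spherical with R = a = 6378137 m.
x = R·λ = 6378137 × -1.391229872 = -8873454.722 m.
y = R·ln tan(π/4 + φ/2) = 6378137 × 0.817709927 = 5215465.939 m.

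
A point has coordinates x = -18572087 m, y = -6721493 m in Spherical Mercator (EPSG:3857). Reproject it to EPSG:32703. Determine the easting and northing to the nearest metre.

Web Mercator inverse (R = 6378137 m) → φ = -51.56300177°, λ = -166.83589610°.
UTM 3S forward: E = 372746.128 m, N = 4285966.969 m.

E 372746 m, N 4285967 m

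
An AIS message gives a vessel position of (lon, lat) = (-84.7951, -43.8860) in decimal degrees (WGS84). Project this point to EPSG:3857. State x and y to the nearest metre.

Web Mercator is spherical with R = a = 6378137 m.
x = R·λ = 6378137 × -1.479953685 = -9439347.354 m.
y = R·ln tan(π/4 + φ/2) = 6378137 × -0.854139279 = -5447817.336 m.

x -9439347 m, y -5447817 m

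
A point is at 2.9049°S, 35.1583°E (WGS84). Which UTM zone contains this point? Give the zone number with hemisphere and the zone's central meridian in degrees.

Zone 36S, central meridian 33°

UTM zone = ⌊(λ + 180)/6⌋ + 1; 35.1583° ∈ [30°, 36°) → zone 36.
Hemisphere: S (φ < 0).
Central meridian λ₀ = 6×36 − 183 = 33°.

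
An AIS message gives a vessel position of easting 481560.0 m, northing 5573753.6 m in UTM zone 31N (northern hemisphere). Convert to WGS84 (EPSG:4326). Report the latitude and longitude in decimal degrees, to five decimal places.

Zone 31N: λ₀ = 3°, k₀ = 0.9996, false easting 500000 m.
Meridian distance M = (N − FN)/k₀ = 5575984.0 m.
Inverse transverse Mercator on WGS84 gives φ = 50.31560011°, λ = 2.74099954°.

lat 50.31560°, lon 2.74100°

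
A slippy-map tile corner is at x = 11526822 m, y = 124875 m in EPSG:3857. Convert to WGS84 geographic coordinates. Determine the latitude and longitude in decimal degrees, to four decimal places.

lat 1.1217°, lon 103.5472°

R = 6378137 m. λ = x/R = 103.54720380°.
φ = 2·arctan(exp(y/R)) − 90° = 2·arctan(1.01977) − 90° = 1.12169955°.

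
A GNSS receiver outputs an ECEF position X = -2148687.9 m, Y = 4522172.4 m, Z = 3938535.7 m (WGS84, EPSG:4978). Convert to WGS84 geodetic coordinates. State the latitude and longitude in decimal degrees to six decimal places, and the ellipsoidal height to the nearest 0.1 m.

λ = atan2(Y, X) = 115.41449927°; p = √(X²+Y²) = 5006685.8 m.
Bowring's method on WGS84 (a = 6378137 m, b = 6356752.314 m) gives φ = 38.37770018°, h = 225.341 m.

lat 38.377700°, lon 115.414499°, h 225.3 m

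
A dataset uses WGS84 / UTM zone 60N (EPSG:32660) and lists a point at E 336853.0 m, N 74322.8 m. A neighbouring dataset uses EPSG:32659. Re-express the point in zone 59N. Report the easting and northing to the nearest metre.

E 1005006 m, N 74533 m

UTM 60N → geographic: φ = 0.67219979°, λ = 175.53389992°.
UTM 59N (λ₀ = 171°) forward: E = 1005005.787 m, N = 74533.094 m.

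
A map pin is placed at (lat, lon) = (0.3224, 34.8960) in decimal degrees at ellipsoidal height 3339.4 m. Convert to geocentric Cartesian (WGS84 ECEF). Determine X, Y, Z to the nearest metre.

WGS84: a = 6378137 m, e² = 0.006694380; N(φ) = a/√(1−e²sin²φ) = 6378137.676 m.
X = (N+h)·cosφ·cosλ = 5233952.418 m; Y = (N+h)·cosφ·sinλ = 3650712.584 m; Z = (N(1−e²)+h)·sinφ = 35667.753 m.

X 5233952 m, Y 3650713 m, Z 35668 m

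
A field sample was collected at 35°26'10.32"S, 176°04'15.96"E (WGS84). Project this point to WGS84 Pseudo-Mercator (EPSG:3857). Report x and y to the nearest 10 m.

x 19600150 m, y -4223320 m

Web Mercator is spherical with R = a = 6378137 m.
x = R·λ = 6378137 × 3.073020413 = 19600145.195 m.
y = R·ln tan(π/4 + φ/2) = 6378137 × -0.662155441 = -4223318.120 m.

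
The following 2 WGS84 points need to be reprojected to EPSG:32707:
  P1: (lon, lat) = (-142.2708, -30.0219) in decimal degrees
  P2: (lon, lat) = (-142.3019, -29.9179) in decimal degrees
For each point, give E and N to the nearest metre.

P1: E 377456 m, N 6678108 m; P2: E 374326 m, N 6689600 m

UTM zone 7S: λ₀ = -141°, k₀ = 0.9996.
P1 (-30.0219°, -142.2708°) → (377456.147, 6678107.931) m.
P2 (-29.9179°, -142.3019°) → (374326.055, 6689599.726) m.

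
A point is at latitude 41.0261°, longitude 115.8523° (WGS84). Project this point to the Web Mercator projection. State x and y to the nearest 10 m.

x 12896620 m, y 5016190 m

Web Mercator is spherical with R = a = 6378137 m.
x = R·λ = 6378137 × 2.022004081 = 12896619.043 m.
y = R·ln tan(π/4 + φ/2) = 6378137 × 0.786466671 = 5016192.170 m.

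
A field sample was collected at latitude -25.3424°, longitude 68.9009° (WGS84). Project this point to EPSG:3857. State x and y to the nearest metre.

Web Mercator is spherical with R = a = 6378137 m.
x = R·λ = 6378137 × 1.202547563 = 7670013.103 m.
y = R·ln tan(π/4 + φ/2) = 6378137 × -0.457478368 = -2917859.708 m.

x 7670013 m, y -2917860 m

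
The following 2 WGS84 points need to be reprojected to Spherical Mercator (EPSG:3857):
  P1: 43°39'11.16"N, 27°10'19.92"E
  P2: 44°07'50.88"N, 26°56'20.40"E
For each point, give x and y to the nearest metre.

Web Mercator: x = R·λ, y = R·ln tan(π/4+φ/2), R = 6378137 m.
P1 (43.6531°, 27.1722°) → (3024795.468, 5411914.614) m.
P2 (44.1308°, 26.9390°) → (2998835.762, 5485706.147) m.

P1: x 3024795 m, y 5411915 m; P2: x 2998836 m, y 5485706 m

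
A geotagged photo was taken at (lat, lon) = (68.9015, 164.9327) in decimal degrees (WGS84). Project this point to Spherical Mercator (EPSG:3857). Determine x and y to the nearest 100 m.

x 18360200 m, y 10720300 m

Web Mercator is spherical with R = a = 6378137 m.
x = R·λ = 6378137 × 2.878618659 = 18360224.179 m.
y = R·ln tan(π/4 + φ/2) = 6378137 × 1.680782001 = 10720257.870 m.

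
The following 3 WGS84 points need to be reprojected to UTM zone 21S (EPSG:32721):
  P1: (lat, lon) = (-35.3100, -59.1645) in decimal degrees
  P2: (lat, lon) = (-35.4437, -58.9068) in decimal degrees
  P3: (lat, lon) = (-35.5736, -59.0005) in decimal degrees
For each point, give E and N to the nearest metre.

UTM zone 21S: λ₀ = -57°, k₀ = 0.9996.
P1 (-35.3100°, -59.1645°) → (303217.934, 6090429.216) m.
P2 (-35.4437°, -58.9068°) → (326935.261, 6076080.126) m.
P3 (-35.5736°, -59.0005°) → (318722.099, 6061502.368) m.

P1: E 303218 m, N 6090429 m; P2: E 326935 m, N 6076080 m; P3: E 318722 m, N 6061502 m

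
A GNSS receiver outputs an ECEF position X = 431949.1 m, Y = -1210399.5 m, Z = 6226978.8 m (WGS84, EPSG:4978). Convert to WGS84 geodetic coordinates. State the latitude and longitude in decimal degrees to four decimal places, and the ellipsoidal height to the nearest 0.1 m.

λ = atan2(Y, X) = -70.36030125°; p = √(X²+Y²) = 1285164.2 m.
Bowring's method on WGS84 (a = 6378137 m, b = 6356752.314 m) gives φ = 78.41460049°, h = 594.320 m.

lat 78.4146°, lon -70.3603°, h 594.3 m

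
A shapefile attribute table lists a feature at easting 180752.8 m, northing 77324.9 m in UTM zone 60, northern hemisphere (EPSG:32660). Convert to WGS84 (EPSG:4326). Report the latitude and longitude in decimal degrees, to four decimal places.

lat 0.6987°, lon 174.1320°

Zone 60N: λ₀ = 177°, k₀ = 0.9996, false easting 500000 m.
Meridian distance M = (N − FN)/k₀ = 77355.8 m.
Inverse transverse Mercator on WGS84 gives φ = 0.69870020°, λ = 174.13200026°.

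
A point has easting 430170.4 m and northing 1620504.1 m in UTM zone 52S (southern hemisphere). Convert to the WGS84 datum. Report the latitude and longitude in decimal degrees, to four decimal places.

Zone 52S: λ₀ = 129°, k₀ = 0.9996, false easting 500000 m, false northing 10000000 m.
Meridian distance M = (N − FN)/k₀ = -8382849.0 m.
Inverse transverse Mercator on WGS84 gives φ = -75.48770026°, λ = 126.50290148°.

lat -75.4877°, lon 126.5029°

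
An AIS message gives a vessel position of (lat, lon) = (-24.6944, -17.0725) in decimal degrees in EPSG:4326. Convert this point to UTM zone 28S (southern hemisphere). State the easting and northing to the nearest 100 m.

E 290300 m, N 7267300 m

Zone 28 central meridian λ₀ = 6×28 − 183 = -15°; Δλ = -2.0725°.
Transverse Mercator on WGS84 with k₀ = 0.9996 gives E = 290320.337 m, N = 7267305.425 m.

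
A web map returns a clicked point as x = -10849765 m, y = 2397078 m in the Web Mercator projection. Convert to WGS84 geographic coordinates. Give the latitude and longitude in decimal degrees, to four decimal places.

lat 21.0436°, lon -97.4651°

R = 6378137 m. λ = x/R = -97.46509729°.
φ = 2·arctan(exp(y/R)) − 90° = 2·arctan(1.45620) − 90° = 21.04359847°.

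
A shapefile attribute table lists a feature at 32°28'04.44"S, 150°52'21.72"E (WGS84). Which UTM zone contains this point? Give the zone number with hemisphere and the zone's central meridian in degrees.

UTM zone = ⌊(λ + 180)/6⌋ + 1; 150.8727° ∈ [150°, 156°) → zone 56.
Hemisphere: S (φ < 0).
Central meridian λ₀ = 6×56 − 183 = 153°.

Zone 56S, central meridian 153°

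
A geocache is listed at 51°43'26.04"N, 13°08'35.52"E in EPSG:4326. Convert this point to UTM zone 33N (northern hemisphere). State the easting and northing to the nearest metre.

E 371752 m, N 5731962 m

Zone 33 central meridian λ₀ = 6×33 − 183 = 15°; Δλ = -1.8568°.
Transverse Mercator on WGS84 with k₀ = 0.9996 gives E = 371752.153 m, N = 5731961.929 m.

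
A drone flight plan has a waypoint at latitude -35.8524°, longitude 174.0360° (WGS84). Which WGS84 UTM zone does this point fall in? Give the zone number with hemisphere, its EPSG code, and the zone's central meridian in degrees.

Zone 60S (EPSG:32760), central meridian 177°

UTM zone = ⌊(λ + 180)/6⌋ + 1; 174.0360° ∈ [174°, 180°) → zone 60.
Hemisphere: S (φ < 0).
Central meridian λ₀ = 6×60 − 183 = 177°.
EPSG code: 32760.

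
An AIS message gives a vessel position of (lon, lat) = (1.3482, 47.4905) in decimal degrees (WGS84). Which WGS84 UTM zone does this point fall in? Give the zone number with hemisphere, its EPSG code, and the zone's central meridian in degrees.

Zone 31N (EPSG:32631), central meridian 3°

UTM zone = ⌊(λ + 180)/6⌋ + 1; 1.3482° ∈ [0°, 6°) → zone 31.
Hemisphere: N (φ ≥ 0).
Central meridian λ₀ = 6×31 − 183 = 3°.
EPSG code: 32631.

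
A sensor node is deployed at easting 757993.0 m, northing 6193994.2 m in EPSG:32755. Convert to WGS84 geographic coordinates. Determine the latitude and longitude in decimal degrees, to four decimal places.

lat -34.3633°, lon 149.8053°

Zone 55S: λ₀ = 147°, k₀ = 0.9996, false easting 500000 m, false northing 10000000 m.
Meridian distance M = (N − FN)/k₀ = -3807528.8 m.
Inverse transverse Mercator on WGS84 gives φ = -34.36330013°, λ = 149.80530023°.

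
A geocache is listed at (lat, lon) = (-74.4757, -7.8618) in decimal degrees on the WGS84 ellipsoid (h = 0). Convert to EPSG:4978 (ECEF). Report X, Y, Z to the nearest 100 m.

WGS84: a = 6378137 m, e² = 0.006694380; N(φ) = a/√(1−e²sin²φ) = 6398049.376 m.
X = (N+h)·cosφ·cosλ = 1696323.759 m; Y = (N+h)·cosφ·sinλ = -234231.737 m; Z = (N(1−e²)+h)·sinφ = -6123361.139 m.

X 1696300 m, Y -234200 m, Z -6123400 m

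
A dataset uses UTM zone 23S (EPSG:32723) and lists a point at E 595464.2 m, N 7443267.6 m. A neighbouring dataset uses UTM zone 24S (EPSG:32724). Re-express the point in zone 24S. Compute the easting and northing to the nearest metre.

UTM 23S → geographic: φ = -23.11660007°, λ = -44.06770000°.
UTM 24S (λ₀ = -39°) forward: E = -19370.074 m, N = 7434538.919 m.

E -19370 m, N 7434539 m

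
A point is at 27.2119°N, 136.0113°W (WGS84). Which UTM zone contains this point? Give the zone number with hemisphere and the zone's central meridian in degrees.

Zone 8N, central meridian -135°

UTM zone = ⌊(λ + 180)/6⌋ + 1; -136.0113° ∈ [-138°, -132°) → zone 8.
Hemisphere: N (φ ≥ 0).
Central meridian λ₀ = 6×8 − 183 = -135°.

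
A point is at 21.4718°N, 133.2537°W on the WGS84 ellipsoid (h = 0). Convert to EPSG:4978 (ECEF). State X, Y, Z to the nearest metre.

WGS84: a = 6378137 m, e² = 0.006694380; N(φ) = a/√(1−e²sin²φ) = 6380999.406 m.
X = (N+h)·cosφ·cosλ = -4068994.747 m; Y = (N+h)·cosφ·sinλ = -4324909.146 m; Z = (N(1−e²)+h)·sinφ = 2320085.532 m.

X -4068995 m, Y -4324909 m, Z 2320086 m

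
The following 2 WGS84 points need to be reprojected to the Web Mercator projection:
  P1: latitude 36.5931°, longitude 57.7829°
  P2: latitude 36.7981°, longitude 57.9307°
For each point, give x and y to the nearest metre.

Web Mercator: x = R·λ, y = R·ln tan(π/4+φ/2), R = 6378137 m.
P1 (36.5931°, 57.7829°) → (6432363.005, 4382540.923) m.
P2 (36.7981°, 57.9307°) → (6448816.025, 4411001.771) m.

P1: x 6432363 m, y 4382541 m; P2: x 6448816 m, y 4411002 m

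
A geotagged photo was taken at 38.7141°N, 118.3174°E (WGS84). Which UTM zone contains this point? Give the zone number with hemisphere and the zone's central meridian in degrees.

UTM zone = ⌊(λ + 180)/6⌋ + 1; 118.3174° ∈ [114°, 120°) → zone 50.
Hemisphere: N (φ ≥ 0).
Central meridian λ₀ = 6×50 − 183 = 117°.

Zone 50N, central meridian 117°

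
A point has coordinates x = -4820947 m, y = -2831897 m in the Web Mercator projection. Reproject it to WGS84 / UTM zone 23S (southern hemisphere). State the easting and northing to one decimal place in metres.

E 671316.8 m, N 7273581.7 m

Web Mercator inverse (R = 6378137 m) → φ = -24.64249774°, λ = -43.30730374°.
UTM 23S forward: E = 671316.783 m, N = 7273581.662 m.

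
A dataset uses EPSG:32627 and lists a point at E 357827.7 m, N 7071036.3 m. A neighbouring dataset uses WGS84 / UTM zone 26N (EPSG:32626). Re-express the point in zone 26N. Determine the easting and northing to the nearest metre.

E 653962 m, N 7071590 m

UTM 27N → geographic: φ = 63.73809988°, λ = -23.88050039°.
UTM 26N (λ₀ = -27°) forward: E = 653961.713 m, N = 7071590.383 m.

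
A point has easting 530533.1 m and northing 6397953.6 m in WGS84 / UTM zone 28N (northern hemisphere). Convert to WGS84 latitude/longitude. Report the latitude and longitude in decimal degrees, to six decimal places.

lat 57.722700°, lon -14.487400°

Zone 28N: λ₀ = -15°, k₀ = 0.9996, false easting 500000 m.
Meridian distance M = (N − FN)/k₀ = 6400513.8 m.
Inverse transverse Mercator on WGS84 gives φ = 57.72269957°, λ = -14.48739967°.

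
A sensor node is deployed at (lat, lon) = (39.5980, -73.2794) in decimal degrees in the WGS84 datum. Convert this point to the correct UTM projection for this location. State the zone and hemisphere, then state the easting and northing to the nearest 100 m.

Longitude -73.2794° lies in the 6° band [-78°, -72°), giving zone 18; latitude is north of the equator, so 18N.
Zone 18 central meridian λ₀ = 6×18 − 183 = -75°; Δλ = +1.7206°.
Transverse Mercator on WGS84 with k₀ = 0.9996 gives E = 647731.736 m, N = 4384554.811 m.

Zone 18N: E 647700 m, N 4384600 m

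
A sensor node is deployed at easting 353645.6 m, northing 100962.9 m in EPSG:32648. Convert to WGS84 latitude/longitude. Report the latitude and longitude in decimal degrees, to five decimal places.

Zone 48N: λ₀ = 105°, k₀ = 0.9996, false easting 500000 m.
Meridian distance M = (N − FN)/k₀ = 101003.3 m.
Inverse transverse Mercator on WGS84 gives φ = 0.91319999°, λ = 103.68470026°.

lat 0.91320°, lon 103.68470°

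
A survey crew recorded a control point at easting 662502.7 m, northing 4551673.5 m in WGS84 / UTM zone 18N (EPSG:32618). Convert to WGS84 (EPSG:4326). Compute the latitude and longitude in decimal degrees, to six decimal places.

Zone 18N: λ₀ = -75°, k₀ = 0.9996, false easting 500000 m.
Meridian distance M = (N − FN)/k₀ = 4553494.9 m.
Inverse transverse Mercator on WGS84 gives φ = 41.10009971°, λ = -73.06489955°.

lat 41.100100°, lon -73.064900°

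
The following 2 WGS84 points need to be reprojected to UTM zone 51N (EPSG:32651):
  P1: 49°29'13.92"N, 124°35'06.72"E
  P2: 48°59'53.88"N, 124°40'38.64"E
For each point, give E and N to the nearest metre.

UTM zone 51N: λ₀ = 123°, k₀ = 0.9996.
P1 (49.4872°, 124.5852°) → (614808.164, 5482825.376) m.
P2 (48.9983°, 124.6774°) → (622691.028, 5428622.375) m.

P1: E 614808 m, N 5482825 m; P2: E 622691 m, N 5428622 m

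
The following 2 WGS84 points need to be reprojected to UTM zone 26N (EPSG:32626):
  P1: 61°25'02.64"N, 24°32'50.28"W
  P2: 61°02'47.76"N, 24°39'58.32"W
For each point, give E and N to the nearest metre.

P1: E 630890 m, N 6811741 m; P2: E 626022 m, N 6770224 m

UTM zone 26N: λ₀ = -27°, k₀ = 0.9996.
P1 (61.4174°, -24.5473°) → (630890.423, 6811741.378) m.
P2 (61.0466°, -24.6662°) → (626022.054, 6770224.151) m.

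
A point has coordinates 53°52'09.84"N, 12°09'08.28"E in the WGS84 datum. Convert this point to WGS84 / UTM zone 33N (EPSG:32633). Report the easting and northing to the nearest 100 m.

Zone 33 central meridian λ₀ = 6×33 − 183 = 15°; Δλ = -2.8477°.
Transverse Mercator on WGS84 with k₀ = 0.9996 gives E = 312774.241 m, N = 5972750.407 m.

E 312800 m, N 5972800 m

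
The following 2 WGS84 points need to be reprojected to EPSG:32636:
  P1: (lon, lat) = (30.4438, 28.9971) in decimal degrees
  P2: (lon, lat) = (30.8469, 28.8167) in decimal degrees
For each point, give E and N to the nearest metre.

P1: E 250975 m, N 3210358 m; P2: E 289893 m, N 3189581 m

UTM zone 36N: λ₀ = 33°, k₀ = 0.9996.
P1 (28.9971°, 30.4438°) → (250975.243, 3210358.340) m.
P2 (28.8167°, 30.8469°) → (289892.631, 3189581.263) m.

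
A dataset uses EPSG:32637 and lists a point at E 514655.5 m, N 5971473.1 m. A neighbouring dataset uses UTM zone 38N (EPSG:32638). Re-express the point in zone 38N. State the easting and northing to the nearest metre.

E 120533 m, N 5986928 m

UTM 37N → geographic: φ = 53.89150044°, λ = 39.22299968°.
UTM 38N (λ₀ = 45°) forward: E = 120533.201 m, N = 5986927.829 m.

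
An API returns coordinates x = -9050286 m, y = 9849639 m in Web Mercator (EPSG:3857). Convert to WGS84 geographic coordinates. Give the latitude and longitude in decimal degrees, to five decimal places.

R = 6378137 m. λ = x/R = -81.30010239°.
φ = 2·arctan(exp(y/R)) − 90° = 2·arctan(4.68460) − 90° = 65.90039817°.

lat 65.90040°, lon -81.30010°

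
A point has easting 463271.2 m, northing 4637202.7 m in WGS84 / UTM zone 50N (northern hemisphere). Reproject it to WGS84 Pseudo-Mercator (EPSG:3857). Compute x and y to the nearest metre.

x 12975099 m, y 5143903 m

Unproject from UTM 50N (λ₀ = 117°) → φ = 41.88590004°, λ = 116.55730030°.
Web Mercator (R = 6378137 m): x = 12975099.318 m, y = 5143903.118 m.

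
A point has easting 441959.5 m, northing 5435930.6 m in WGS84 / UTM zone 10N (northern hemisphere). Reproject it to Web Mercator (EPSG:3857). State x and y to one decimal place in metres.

Unproject from UTM 10N (λ₀ = -123°) → φ = 49.07349992°, λ = -123.79469966°.
Web Mercator (R = 6378137 m): x = -13780762.929 m, y = 6287342.007 m.

x -13780762.9 m, y 6287342.0 m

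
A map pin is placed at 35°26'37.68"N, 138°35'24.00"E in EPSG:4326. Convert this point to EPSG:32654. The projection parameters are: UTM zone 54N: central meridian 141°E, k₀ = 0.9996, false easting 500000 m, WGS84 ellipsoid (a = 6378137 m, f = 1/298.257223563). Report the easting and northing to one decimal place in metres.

E 281256.2 m, N 3924929.3 m

Zone 54 central meridian λ₀ = 6×54 − 183 = 141°; Δλ = -2.4100°.
Transverse Mercator on WGS84 with k₀ = 0.9996 gives E = 281256.193 m, N = 3924929.346 m.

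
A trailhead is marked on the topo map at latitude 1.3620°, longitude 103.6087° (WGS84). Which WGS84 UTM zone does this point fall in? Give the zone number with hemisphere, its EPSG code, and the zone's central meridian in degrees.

Zone 48N (EPSG:32648), central meridian 105°

UTM zone = ⌊(λ + 180)/6⌋ + 1; 103.6087° ∈ [102°, 108°) → zone 48.
Hemisphere: N (φ ≥ 0).
Central meridian λ₀ = 6×48 − 183 = 105°.
EPSG code: 32648.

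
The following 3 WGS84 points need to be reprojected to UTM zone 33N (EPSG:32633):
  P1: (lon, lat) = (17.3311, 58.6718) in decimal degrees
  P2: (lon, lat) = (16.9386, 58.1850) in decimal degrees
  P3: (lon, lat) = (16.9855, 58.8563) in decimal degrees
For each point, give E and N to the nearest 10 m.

UTM zone 33N: λ₀ = 15°, k₀ = 0.9996.
P1 (58.6718°, 17.3311°) → (635182.209, 6505857.228) m.
P2 (58.1850°, 16.9386°) → (613987.863, 6450945.983) m.
P3 (58.8563°, 16.9855°) → (614535.836, 6525749.891) m.

P1: E 635180 m, N 6505860 m; P2: E 613990 m, N 6450950 m; P3: E 614540 m, N 6525750 m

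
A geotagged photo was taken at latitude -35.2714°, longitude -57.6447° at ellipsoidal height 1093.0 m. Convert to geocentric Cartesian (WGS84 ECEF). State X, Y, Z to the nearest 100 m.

WGS84: a = 6378137 m, e² = 0.006694380; N(φ) = a/√(1−e²sin²φ) = 6385267.682 m.
X = (N+h)·cosφ·cosλ = 2790360.439 m; Y = (N+h)·cosφ·sinλ = -4404496.044 m; Z = (N(1−e²)+h)·sinφ = -3663121.691 m.

X 2790400 m, Y -4404500 m, Z -3663100 m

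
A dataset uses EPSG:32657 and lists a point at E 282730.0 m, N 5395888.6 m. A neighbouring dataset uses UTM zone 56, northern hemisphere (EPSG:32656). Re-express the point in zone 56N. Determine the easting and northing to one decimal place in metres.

E 724379.7 m, N 5396168.4 m

UTM 57N → geographic: φ = 48.67819976°, λ = 156.04829986°.
UTM 56N (λ₀ = 153°) forward: E = 724379.710 m, N = 5396168.432 m.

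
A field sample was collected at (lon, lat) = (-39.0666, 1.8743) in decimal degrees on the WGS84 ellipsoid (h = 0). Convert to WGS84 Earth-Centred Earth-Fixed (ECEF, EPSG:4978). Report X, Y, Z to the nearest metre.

WGS84: a = 6378137 m, e² = 0.006694380; N(φ) = a/√(1−e²sin²φ) = 6378159.838 m.
X = (N+h)·cosφ·cosλ = 4949442.658 m; Y = (N+h)·cosφ·sinλ = -4017514.444 m; Z = (N(1−e²)+h)·sinφ = 207213.145 m.

X 4949443 m, Y -4017514 m, Z 207213 m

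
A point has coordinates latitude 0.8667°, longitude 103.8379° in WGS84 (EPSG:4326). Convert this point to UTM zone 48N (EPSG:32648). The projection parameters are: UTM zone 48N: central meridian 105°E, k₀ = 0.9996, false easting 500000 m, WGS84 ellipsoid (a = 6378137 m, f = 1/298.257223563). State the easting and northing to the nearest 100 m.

E 370700 m, N 95800 m

Zone 48 central meridian λ₀ = 6×48 − 183 = 105°; Δλ = -1.1621°.
Transverse Mercator on WGS84 with k₀ = 0.9996 gives E = 370693.139 m, N = 95816.302 m.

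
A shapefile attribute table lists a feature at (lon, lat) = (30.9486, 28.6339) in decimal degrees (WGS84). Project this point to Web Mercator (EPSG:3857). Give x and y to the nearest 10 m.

x 3445180 m, y 3329130 m

Web Mercator is spherical with R = a = 6378137 m.
x = R·λ = 6378137 × 0.540154969 = 3445182.393 m.
y = R·ln tan(π/4 + φ/2) = 6378137 × 0.521959895 = 3329131.717 m.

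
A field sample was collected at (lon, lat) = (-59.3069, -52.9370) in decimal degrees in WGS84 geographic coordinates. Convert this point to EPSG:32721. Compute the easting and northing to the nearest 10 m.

Zone 21 central meridian λ₀ = 6×21 − 183 = -57°; Δλ = -2.3069°.
Transverse Mercator on WGS84 with k₀ = 0.9996 gives E = 344969.257 m, N = 4132246.607 m.

E 344970 m, N 4132250 m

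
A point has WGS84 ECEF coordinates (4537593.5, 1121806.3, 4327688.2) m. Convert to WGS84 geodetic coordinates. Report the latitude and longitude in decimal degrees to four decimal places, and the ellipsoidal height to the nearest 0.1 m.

λ = atan2(Y, X) = 13.88649993°; p = √(X²+Y²) = 4674206.3 m.
Bowring's method on WGS84 (a = 6378137 m, b = 6356752.314 m) gives φ = 42.98740004°, h = 1775.008 m.

lat 42.9874°, lon 13.8865°, h 1775.0 m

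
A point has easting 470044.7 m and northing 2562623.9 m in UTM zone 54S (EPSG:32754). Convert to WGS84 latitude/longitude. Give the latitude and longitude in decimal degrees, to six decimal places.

lat -67.052300°, lon 140.311499°

Zone 54S: λ₀ = 141°, k₀ = 0.9996, false easting 500000 m, false northing 10000000 m.
Meridian distance M = (N − FN)/k₀ = -7440352.2 m.
Inverse transverse Mercator on WGS84 gives φ = -67.05229981°, λ = 140.31149930°.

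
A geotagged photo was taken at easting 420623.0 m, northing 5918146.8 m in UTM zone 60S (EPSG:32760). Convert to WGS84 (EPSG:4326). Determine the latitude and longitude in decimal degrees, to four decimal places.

Zone 60S: λ₀ = 177°, k₀ = 0.9996, false easting 500000 m, false northing 10000000 m.
Meridian distance M = (N − FN)/k₀ = -4083486.6 m.
Inverse transverse Mercator on WGS84 gives φ = -36.87930043°, λ = 176.10929974°.

lat -36.8793°, lon 176.1093°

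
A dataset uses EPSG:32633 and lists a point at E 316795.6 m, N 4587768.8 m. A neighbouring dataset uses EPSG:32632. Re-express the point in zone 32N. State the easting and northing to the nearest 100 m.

UTM 33N → geographic: φ = 41.42060013°, λ = 12.80770003°.
UTM 32N (λ₀ = 9°) forward: E = 818218.603 m, N = 4592450.394 m.

E 818200 m, N 4592500 m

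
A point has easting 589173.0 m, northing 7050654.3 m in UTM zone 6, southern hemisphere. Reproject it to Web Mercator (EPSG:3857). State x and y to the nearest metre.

x -16264212 m, y -3081344 m

Unproject from UTM 6S (λ₀ = -147°) → φ = -26.66230014°, λ = -146.10389951°.
Web Mercator (R = 6378137 m): x = -16264211.696 m, y = -3081343.596 m.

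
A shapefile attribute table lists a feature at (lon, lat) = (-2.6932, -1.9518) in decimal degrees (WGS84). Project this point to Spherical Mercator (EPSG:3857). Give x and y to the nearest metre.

Web Mercator is spherical with R = a = 6378137 m.
x = R·λ = 6378137 × -0.047005207 = -299805.653 m.
y = R·ln tan(π/4 + φ/2) = 6378137 × -0.034071927 = -217315.417 m.

x -299806 m, y -217315 m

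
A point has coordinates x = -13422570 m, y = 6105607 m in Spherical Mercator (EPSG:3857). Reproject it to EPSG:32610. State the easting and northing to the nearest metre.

Web Mercator inverse (R = 6378137 m) → φ = 47.99249884°, λ = -120.57699783°.
UTM 10N forward: E = 680765.706 m, N = 5318307.447 m.

E 680766 m, N 5318307 m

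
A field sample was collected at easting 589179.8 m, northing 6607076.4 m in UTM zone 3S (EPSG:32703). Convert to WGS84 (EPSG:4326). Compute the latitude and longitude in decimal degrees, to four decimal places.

lat -30.6657°, lon -164.0691°

Zone 3S: λ₀ = -165°, k₀ = 0.9996, false easting 500000 m, false northing 10000000 m.
Meridian distance M = (N − FN)/k₀ = -3394281.3 m.
Inverse transverse Mercator on WGS84 gives φ = -30.66570024°, λ = -164.06909959°.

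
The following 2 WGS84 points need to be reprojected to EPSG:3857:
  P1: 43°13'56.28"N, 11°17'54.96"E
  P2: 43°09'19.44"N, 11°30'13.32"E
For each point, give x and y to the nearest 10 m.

P1: x 1257750 m, y 5347400 m; P2: x 1280590 m, y 5335660 m

Web Mercator: x = R·λ, y = R·ln tan(π/4+φ/2), R = 6378137 m.
P1 (43.2323°, 11.2986°) → (1257754.399, 5347397.383) m.
P2 (43.1554°, 11.5037°) → (1280586.026, 5335655.303) m.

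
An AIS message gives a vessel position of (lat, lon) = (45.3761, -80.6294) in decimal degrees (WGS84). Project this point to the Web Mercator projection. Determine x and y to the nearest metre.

Web Mercator is spherical with R = a = 6378137 m.
x = R·λ = 6378137 × -1.407248504 = -8975623.751 m.
y = R·ln tan(π/4 + φ/2) = 6378137 × 0.890687413 = 5680926.347 m.

x -8975624 m, y 5680926 m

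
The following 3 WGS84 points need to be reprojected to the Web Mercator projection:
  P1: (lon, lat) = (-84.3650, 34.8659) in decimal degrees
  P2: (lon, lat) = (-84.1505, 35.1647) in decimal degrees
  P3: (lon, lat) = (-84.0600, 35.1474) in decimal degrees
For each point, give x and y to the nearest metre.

P1: x -9391469 m, y 4145672 m; P2: x -9367591 m, y 4186286 m; P3: x -9357516 m, y 4183930 m

Web Mercator: x = R·λ, y = R·ln tan(π/4+φ/2), R = 6378137 m.
P1 (34.8659°, -84.3650°) → (-9391468.841, 4145672.390) m.
P2 (35.1647°, -84.1505°) → (-9367590.810, 4186285.803) m.
P3 (35.1474°, -84.0600°) → (-9357516.396, 4183930.301) m.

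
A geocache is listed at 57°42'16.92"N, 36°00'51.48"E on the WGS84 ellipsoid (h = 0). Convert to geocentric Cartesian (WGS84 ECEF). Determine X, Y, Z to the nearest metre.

WGS84: a = 6378137 m, e² = 0.006694380; N(φ) = a/√(1−e²sin²φ) = 6393446.579 m.
X = (N+h)·cosφ·cosλ = 2763027.946 m; Y = (N+h)·cosφ·sinλ = 2008511.118 m; Z = (N(1−e²)+h)·sinφ = 5368237.385 m.

X 2763028 m, Y 2008511 m, Z 5368237 m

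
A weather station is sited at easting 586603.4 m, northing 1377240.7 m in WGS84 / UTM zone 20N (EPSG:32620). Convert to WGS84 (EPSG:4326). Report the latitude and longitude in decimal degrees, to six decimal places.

lat 12.457200°, lon -62.203100°

Zone 20N: λ₀ = -63°, k₀ = 0.9996, false easting 500000 m.
Meridian distance M = (N − FN)/k₀ = 1377791.8 m.
Inverse transverse Mercator on WGS84 gives φ = 12.45720027°, λ = -62.20310016°.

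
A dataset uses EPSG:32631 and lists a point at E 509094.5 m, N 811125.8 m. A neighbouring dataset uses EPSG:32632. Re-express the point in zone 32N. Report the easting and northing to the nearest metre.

UTM 31N → geographic: φ = 7.33810040°, λ = 3.08240037°.
UTM 32N (λ₀ = 9°) forward: E = -154256.928 m, N = 815451.900 m.

E -154257 m, N 815452 m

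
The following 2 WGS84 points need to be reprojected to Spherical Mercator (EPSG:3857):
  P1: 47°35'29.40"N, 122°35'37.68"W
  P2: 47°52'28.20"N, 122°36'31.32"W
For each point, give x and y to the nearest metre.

P1: x -13647079 m, y 6039162 m; P2: x -13648738 m, y 6086001 m

Web Mercator: x = R·λ, y = R·ln tan(π/4+φ/2), R = 6378137 m.
P1 (47.5915°, -122.5938°) → (-13647079.390, 6039162.071) m.
P2 (47.8745°, -122.6087°) → (-13648738.051, 6086001.444) m.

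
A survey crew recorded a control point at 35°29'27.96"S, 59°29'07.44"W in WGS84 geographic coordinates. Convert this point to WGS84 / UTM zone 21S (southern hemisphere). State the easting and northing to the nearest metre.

Zone 21 central meridian λ₀ = 6×21 − 183 = -57°; Δλ = -2.4854°.
Transverse Mercator on WGS84 with k₀ = 0.9996 gives E = 274543.273 m, N = 6069653.550 m.

E 274543 m, N 6069654 m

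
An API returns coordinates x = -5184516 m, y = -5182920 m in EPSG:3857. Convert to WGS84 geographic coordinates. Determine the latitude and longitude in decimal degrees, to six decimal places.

lat -42.146302°, lon -46.573300°

R = 6378137 m. λ = x/R = -46.57329964°.
φ = 2·arctan(exp(y/R)) − 90° = 2·arctan(0.44370) − 90° = -42.14630180°.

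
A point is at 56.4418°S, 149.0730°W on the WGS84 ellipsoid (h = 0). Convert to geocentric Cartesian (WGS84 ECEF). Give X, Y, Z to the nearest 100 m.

X -3031500 m, Y -1816300 m, Z -5291800 m

WGS84: a = 6378137 m, e² = 0.006694380; N(φ) = a/√(1−e²sin²φ) = 6393014.166 m.
X = (N+h)·cosφ·cosλ = -3031506.625 m; Y = (N+h)·cosφ·sinλ = -1816260.092 m; Z = (N(1−e²)+h)·sinφ = -5291792.876 m.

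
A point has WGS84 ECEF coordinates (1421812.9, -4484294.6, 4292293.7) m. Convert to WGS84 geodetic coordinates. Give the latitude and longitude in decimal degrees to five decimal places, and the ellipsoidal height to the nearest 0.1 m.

λ = atan2(Y, X) = -72.40800044°; p = √(X²+Y²) = 4704301.2 m.
Bowring's method on WGS84 (a = 6378137 m, b = 6356752.314 m) gives φ = 42.56959984°, h = -174.500 m.

lat 42.56960°, lon -72.40800°, h -174.5 m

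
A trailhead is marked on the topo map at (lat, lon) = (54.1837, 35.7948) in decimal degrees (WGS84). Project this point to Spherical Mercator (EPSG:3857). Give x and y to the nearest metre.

x 3984659 m, y 7205024 m

Web Mercator is spherical with R = a = 6378137 m.
x = R·λ = 6378137 × 0.624737115 = 3984658.909 m.
y = R·ln tan(π/4 + φ/2) = 6378137 × 1.129643958 = 7205023.925 m.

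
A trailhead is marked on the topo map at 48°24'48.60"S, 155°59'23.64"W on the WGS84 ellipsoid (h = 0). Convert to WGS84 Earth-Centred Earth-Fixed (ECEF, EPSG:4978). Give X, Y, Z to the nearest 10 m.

X -3874440 m, Y -1725830 m, Z -4747520 m

WGS84: a = 6378137 m, e² = 0.006694380; N(φ) = a/√(1−e²sin²φ) = 6390113.958 m.
X = (N+h)·cosφ·cosλ = -3874442.371 m; Y = (N+h)·cosφ·sinλ = -1725831.313 m; Z = (N(1−e²)+h)·sinφ = -4747518.627 m.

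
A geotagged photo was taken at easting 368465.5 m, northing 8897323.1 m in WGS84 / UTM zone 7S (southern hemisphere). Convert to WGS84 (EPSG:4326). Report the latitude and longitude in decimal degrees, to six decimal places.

lat -9.973100°, lon -142.200000°

Zone 7S: λ₀ = -141°, k₀ = 0.9996, false easting 500000 m, false northing 10000000 m.
Meridian distance M = (N − FN)/k₀ = -1103118.1 m.
Inverse transverse Mercator on WGS84 gives φ = -9.97309990°, λ = -142.19999988°.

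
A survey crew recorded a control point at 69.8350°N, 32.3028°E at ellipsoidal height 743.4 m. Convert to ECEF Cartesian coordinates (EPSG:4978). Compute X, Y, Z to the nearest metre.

X 1864144 m, Y 1178590 m, Z 5965417 m

WGS84: a = 6378137 m, e² = 0.006694380; N(φ) = a/√(1−e²sin²φ) = 6397032.480 m.
X = (N+h)·cosφ·cosλ = 1864143.947 m; Y = (N+h)·cosφ·sinλ = 1178590.394 m; Z = (N(1−e²)+h)·sinφ = 5965417.185 m.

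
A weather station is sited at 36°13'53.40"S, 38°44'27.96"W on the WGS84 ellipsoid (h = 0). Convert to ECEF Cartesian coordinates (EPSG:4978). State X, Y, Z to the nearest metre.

X 4017575 m, Y -3223419 m, Z -3748943 m

WGS84: a = 6378137 m, e² = 0.006694380; N(φ) = a/√(1−e²sin²φ) = 6385608.092 m.
X = (N+h)·cosφ·cosλ = 4017575.061 m; Y = (N+h)·cosφ·sinλ = -3223418.957 m; Z = (N(1−e²)+h)·sinφ = -3748942.745 m.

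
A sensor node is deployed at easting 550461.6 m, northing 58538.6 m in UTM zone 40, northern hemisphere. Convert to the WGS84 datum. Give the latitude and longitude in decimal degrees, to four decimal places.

lat 0.5296°, lon 57.4535°

Zone 40N: λ₀ = 57°, k₀ = 0.9996, false easting 500000 m.
Meridian distance M = (N − FN)/k₀ = 58562.0 m.
Inverse transverse Mercator on WGS84 gives φ = 0.52960023°, λ = 57.45350014°.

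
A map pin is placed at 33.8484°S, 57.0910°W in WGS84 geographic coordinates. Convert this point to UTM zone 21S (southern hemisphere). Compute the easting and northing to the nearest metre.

E 491581 m, N 6254649 m

Zone 21 central meridian λ₀ = 6×21 − 183 = -57°; Δλ = -0.0910°.
Transverse Mercator on WGS84 with k₀ = 0.9996 gives E = 491581.447 m, N = 6254649.199 m.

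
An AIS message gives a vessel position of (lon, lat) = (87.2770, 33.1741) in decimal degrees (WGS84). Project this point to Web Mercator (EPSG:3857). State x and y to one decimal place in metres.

x 9715631.2 m, y 3918435.7 m

Web Mercator is spherical with R = a = 6378137 m.
x = R·λ = 6378137 × 1.523271011 = 9715631.198 m.
y = R·ln tan(π/4 + φ/2) = 6378137 × 0.614354269 = 3918435.693 m.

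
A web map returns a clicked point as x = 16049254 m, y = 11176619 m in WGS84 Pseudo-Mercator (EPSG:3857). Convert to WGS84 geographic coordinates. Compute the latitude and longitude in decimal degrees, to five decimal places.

lat 70.32890°, lon 144.17290°

R = 6378137 m. λ = x/R = 144.17290167°.
φ = 2·arctan(exp(y/R)) − 90° = 2·arctan(5.76804) − 90° = 70.32890120°.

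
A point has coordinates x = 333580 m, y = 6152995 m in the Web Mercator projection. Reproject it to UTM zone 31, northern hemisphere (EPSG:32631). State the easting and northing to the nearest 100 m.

E 499700 m, N 5347000 m

Web Mercator inverse (R = 6378137 m) → φ = 48.27659879°, λ = 2.99660012°.
UTM 31N forward: E = 499747.743 m, N = 5347043.781 m.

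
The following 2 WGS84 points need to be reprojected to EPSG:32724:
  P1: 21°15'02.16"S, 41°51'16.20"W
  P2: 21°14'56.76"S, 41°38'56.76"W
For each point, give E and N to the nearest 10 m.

P1: E 203740 m, N 7647440 m; P2: E 225070 m, N 7647980 m

UTM zone 24S: λ₀ = -39°, k₀ = 0.9996.
P1 (-21.2506°, -41.8545°) → (203742.227, 7647441.020) m.
P2 (-21.2491°, -41.6491°) → (225068.847, 7647978.751) m.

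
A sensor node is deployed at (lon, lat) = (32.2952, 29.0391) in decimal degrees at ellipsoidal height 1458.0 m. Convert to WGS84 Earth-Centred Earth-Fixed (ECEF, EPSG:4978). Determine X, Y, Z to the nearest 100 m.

WGS84: a = 6378137 m, e² = 0.006694380; N(φ) = a/√(1−e²sin²φ) = 6383173.157 m.
X = (N+h)·cosφ·cosλ = 4718510.384 m; Y = (N+h)·cosφ·sinλ = 2982365.195 m; Z = (N(1−e²)+h)·sinφ = 3078398.537 m.

X 4718500 m, Y 2982400 m, Z 3078400 m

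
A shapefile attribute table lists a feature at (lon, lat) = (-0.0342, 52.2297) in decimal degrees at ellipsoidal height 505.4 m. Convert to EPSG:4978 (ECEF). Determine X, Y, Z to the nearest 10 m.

WGS84: a = 6378137 m, e² = 0.006694380; N(φ) = a/√(1−e²sin²φ) = 6391518.752 m.
X = (N+h)·cosφ·cosλ = 3915097.376 m; Y = (N+h)·cosφ·sinλ = -2336.932 m; Z = (N(1−e²)+h)·sinφ = 5018897.889 m.

X 3915100 m, Y -2340 m, Z 5018900 m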